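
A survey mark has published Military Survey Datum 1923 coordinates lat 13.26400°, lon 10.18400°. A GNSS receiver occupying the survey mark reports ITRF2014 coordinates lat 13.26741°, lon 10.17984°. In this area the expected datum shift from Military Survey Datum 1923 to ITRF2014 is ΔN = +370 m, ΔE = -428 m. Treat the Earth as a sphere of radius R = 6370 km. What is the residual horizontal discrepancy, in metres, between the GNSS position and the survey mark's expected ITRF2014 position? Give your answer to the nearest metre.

24 m

Observed coordinate differences: Δφ = +0.00341°, Δλ = -0.00416°.
Converting to metres (1° lat = 111177 m, cos φ = 0.973323): observed ΔN = 379.1 m, observed ΔE = -450.2 m.
Subtracting the expected shift leaves a residual of 379.1 − (370) = 9.1 m north and -450.2 − (-428) = -22.2 m east.
Residual distance = √(9.1² + (-22.2)²) = 24.0 m.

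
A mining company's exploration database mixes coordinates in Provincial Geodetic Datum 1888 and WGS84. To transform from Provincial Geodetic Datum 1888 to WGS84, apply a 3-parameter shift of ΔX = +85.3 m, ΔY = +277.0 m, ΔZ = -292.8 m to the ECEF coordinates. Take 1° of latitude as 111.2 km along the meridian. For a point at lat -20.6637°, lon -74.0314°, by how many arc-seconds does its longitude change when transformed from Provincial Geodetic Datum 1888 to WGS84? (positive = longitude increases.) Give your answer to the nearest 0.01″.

sin φ = -0.352882, cos φ = 0.935668, sin λ = -0.961413, cos λ = 0.275111.
East component: ΔE = −sin λ·ΔX + cos λ·ΔY = −(-0.961413)(85.3) + (0.275111)(277.0) = 158.21 m.
1° of latitude spans 111200 m; at latitude φ, 1° of longitude spans that × cos φ = 104046.3 m, so Δλ = 158.21 / 104046.3 × 3600 = 5.474″.

Δλ = 5.47″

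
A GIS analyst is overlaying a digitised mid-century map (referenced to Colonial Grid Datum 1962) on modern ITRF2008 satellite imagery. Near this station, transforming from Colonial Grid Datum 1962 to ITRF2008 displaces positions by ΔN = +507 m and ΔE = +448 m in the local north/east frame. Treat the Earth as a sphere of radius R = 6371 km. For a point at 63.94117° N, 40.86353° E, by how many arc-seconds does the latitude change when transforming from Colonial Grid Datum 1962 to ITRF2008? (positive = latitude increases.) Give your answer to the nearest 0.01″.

Δφ = 16.41″

On a sphere of radius R, 1 rad of latitude = R, so Δφ = ΔN / R = 507.0 / 6371000 = 7.9579e-05 rad = 16.414″.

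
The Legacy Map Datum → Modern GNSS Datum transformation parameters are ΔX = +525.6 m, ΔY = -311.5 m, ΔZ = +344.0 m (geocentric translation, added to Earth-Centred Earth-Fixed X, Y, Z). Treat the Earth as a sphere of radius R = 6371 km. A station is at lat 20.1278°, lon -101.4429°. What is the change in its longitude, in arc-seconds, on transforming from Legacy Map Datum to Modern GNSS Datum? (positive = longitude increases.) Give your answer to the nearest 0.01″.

Δλ = 19.89″

sin φ = 0.344115, cos φ = 0.938927, sin λ = -0.980123, cos λ = -0.198391.
East component: ΔE = −sin λ·ΔX + cos λ·ΔY = −(-0.980123)(525.6) + (-0.198391)(-311.5) = 576.95 m.
1° of latitude spans πR/180 = 111195 m; at latitude φ, 1° of longitude spans that × cos φ = 104404.0 m, so Δλ = 576.95 / 104404.0 × 3600 = 19.894″.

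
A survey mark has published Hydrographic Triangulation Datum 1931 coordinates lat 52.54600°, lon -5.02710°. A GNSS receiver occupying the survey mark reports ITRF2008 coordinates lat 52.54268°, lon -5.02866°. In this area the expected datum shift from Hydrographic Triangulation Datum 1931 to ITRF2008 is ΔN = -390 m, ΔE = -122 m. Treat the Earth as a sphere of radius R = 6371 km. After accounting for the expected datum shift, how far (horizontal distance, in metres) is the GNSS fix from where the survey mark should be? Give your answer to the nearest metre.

27 m

Observed coordinate differences: Δφ = -0.00332°, Δλ = -0.00156°.
Converting to metres (1° lat = 111195 m, cos φ = 0.608124): observed ΔN = -369.2 m, observed ΔE = -105.5 m.
Subtracting the expected shift leaves a residual of -369.2 − (-390) = 20.8 m north and -105.5 − (-122) = 16.5 m east.
Residual distance = √(20.8² + 16.5²) = 26.6 m.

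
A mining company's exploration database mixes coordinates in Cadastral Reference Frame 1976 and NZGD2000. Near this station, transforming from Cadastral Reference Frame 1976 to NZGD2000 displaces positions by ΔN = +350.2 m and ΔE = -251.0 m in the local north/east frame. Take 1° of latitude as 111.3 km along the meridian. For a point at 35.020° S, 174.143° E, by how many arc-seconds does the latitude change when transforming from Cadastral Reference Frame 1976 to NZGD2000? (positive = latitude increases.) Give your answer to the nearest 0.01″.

Δφ = 11.33″

1° of latitude = 111.3 km, so Δφ = 350.2 / 111300 = 0.0031465° = 11.327″.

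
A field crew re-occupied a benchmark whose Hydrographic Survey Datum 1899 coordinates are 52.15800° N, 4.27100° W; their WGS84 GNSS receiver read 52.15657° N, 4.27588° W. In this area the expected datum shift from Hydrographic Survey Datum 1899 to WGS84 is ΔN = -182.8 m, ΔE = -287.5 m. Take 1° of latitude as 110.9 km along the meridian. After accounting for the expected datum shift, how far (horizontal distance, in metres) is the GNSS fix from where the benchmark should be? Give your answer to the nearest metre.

51 m

Observed coordinate differences: Δφ = -0.00143°, Δλ = -0.00488°.
Converting to metres (1° lat = 110900 m, cos φ = 0.613486): observed ΔN = -158.6 m, observed ΔE = -332.0 m.
Subtracting the expected shift leaves a residual of -158.6 − (-182.8) = 24.2 m north and -332.0 − (-287.5) = -44.5 m east.
Residual distance = √(24.2² + (-44.5)²) = 50.7 m.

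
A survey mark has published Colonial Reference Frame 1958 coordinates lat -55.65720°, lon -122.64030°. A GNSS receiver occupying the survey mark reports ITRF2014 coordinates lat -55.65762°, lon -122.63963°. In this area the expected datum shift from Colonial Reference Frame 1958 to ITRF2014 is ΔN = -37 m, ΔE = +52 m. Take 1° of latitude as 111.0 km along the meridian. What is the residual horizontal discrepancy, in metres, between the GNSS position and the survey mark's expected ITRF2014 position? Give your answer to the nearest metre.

14 m

Observed coordinate differences: Δφ = -0.00042°, Δλ = +0.00067°.
Converting to metres (1° lat = 111000 m, cos φ = 0.564143): observed ΔN = -46.6 m, observed ΔE = 42.0 m.
Subtracting the expected shift leaves a residual of -46.6 − (-37) = -9.6 m north and 42.0 − (52) = -10.0 m east.
Residual distance = √((-9.6)² + (-10.0)²) = 13.9 m.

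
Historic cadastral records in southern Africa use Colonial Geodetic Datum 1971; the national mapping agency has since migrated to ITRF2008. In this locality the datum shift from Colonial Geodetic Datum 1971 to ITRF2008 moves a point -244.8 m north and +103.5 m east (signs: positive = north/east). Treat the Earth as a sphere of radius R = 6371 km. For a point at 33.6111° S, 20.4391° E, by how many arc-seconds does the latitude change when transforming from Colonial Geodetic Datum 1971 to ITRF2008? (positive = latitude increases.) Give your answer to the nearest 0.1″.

Δφ = -7.9″

On a sphere of radius R, 1 rad of latitude = R, so Δφ = ΔN / R = -244.8 / 6371000 = -3.8424e-05 rad = -7.926″.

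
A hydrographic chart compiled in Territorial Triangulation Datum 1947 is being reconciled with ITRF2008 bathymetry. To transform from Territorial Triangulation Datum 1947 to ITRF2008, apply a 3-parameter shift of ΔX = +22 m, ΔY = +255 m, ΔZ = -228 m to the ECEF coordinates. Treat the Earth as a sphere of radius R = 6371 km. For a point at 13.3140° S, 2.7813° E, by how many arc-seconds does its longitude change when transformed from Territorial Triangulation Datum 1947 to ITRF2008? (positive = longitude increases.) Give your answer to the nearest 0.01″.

sin φ = -0.230288, cos φ = 0.973123, sin λ = 0.048524, cos λ = 0.998822.
East component: ΔE = −sin λ·ΔX + cos λ·ΔY = −(0.048524)(22) + (0.998822)(255) = 253.63 m.
1° of latitude spans πR/180 = 111195 m; at latitude φ, 1° of longitude spans that × cos φ = 108206.3 m, so Δλ = 253.63 / 108206.3 × 3600 = 8.438″.

Δλ = 8.44″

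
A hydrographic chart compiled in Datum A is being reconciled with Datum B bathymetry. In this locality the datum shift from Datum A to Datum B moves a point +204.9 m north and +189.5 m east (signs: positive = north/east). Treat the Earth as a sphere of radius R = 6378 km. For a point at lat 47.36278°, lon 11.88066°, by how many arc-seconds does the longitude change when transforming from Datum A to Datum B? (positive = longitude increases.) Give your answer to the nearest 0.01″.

At latitude 47.36278°, cos φ = 0.677354.
One radian of longitude at latitude φ spans R cos φ, so Δλ = ΔE / (R cos φ) = 189.5 / (6378000 × 0.677354) = 4.3864e-05 rad = 9.048″.

Δλ = 9.05″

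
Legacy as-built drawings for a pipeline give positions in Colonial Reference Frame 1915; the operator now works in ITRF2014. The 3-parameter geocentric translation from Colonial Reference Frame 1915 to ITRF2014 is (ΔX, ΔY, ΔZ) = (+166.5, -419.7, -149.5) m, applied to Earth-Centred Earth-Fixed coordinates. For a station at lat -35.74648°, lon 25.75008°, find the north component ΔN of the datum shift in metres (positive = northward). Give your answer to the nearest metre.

ΔN = -140 m

At φ = -35.74648°, λ = 25.75008°: sin φ = -0.584200, cos φ = 0.811610, sin λ = 0.434447, cos λ = 0.900698.
ΔN = −sin φ cos λ·ΔX − sin φ sin λ·ΔY + cos φ·ΔZ = −(-0.584200)(0.900698)(166.5) − (-0.584200)(0.434447)(-419.7) + (0.811610)(-149.5) = -140.25 m.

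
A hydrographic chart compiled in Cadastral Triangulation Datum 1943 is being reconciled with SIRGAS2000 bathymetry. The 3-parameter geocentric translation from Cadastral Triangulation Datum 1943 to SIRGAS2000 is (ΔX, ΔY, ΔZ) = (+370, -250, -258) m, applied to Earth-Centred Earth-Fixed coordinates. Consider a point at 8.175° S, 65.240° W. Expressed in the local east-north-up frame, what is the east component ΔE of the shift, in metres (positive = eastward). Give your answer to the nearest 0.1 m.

ΔE = 231.3 m

At φ = -8.175°, λ = -65.240°: sin φ = -0.142197, cos φ = 0.989838, sin λ = -0.908070, cos λ = 0.418818.
ΔE = −sin λ·ΔX + cos λ·ΔY = −(-0.908070)·(370) + (0.418818)·(-250) = 231.28 m.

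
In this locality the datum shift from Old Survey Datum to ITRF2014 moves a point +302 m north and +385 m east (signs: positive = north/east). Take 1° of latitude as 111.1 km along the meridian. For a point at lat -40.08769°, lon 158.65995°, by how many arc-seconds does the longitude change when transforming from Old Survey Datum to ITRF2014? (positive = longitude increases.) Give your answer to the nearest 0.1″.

Δλ = 16.3″

At latitude -40.08769°, cos φ = 0.765060.
1° of longitude at this latitude = 111.1 × cos φ = 85.00 km, so Δλ = 385.0 / 84998.1 = 0.0045295° = 16.306″.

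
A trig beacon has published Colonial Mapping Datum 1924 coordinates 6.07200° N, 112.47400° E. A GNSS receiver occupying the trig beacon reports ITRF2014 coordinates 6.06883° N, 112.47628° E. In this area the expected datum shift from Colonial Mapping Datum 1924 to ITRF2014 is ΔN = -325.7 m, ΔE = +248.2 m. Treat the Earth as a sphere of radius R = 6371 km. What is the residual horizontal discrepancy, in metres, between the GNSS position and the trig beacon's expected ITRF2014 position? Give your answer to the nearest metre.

27 m

Observed coordinate differences: Δφ = -0.00317°, Δλ = +0.00228°.
Converting to metres (1° lat = 111195 m, cos φ = 0.994390): observed ΔN = -352.5 m, observed ΔE = 252.1 m.
Subtracting the expected shift leaves a residual of -352.5 − (-325.7) = -26.8 m north and 252.1 − (248.2) = 3.9 m east.
Residual distance = √((-26.8)² + 3.9²) = 27.1 m.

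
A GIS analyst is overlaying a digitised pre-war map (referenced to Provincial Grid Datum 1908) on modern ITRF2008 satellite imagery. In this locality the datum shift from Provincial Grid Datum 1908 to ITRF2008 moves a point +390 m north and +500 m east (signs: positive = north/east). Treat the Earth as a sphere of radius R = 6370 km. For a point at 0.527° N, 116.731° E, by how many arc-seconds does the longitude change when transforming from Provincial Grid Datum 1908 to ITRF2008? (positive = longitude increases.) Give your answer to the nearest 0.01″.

At latitude 0.527°, cos φ = 0.999958.
One radian of longitude at latitude φ spans R cos φ, so Δλ = ΔE / (R cos φ) = 500.0 / (6370000 × 0.999958) = 7.8496e-05 rad = 16.191″.

Δλ = 16.19″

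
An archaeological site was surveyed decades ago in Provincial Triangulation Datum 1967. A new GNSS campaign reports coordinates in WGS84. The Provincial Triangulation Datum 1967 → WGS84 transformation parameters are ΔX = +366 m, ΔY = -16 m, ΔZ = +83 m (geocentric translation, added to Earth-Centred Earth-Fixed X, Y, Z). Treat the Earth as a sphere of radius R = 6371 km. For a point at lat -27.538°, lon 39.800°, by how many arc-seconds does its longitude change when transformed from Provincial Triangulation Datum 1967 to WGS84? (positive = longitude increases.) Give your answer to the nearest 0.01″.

Δλ = -9.00″

sin φ = -0.462337, cos φ = 0.886704, sin λ = 0.640110, cos λ = 0.768284.
East component: ΔE = −sin λ·ΔX + cos λ·ΔY = −(0.640110)(366) + (0.768284)(-16) = -246.57 m.
1° of latitude spans πR/180 = 111195 m; at latitude φ, 1° of longitude spans that × cos φ = 98597.0 m, so Δλ = -246.57 / 98597.0 × 3600 = -9.003″.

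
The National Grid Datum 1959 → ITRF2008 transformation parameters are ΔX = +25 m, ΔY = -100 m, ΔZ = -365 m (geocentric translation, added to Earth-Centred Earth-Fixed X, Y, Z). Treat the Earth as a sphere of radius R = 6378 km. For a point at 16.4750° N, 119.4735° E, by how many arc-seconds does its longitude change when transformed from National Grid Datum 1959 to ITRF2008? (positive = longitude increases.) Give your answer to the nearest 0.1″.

Δλ = 0.9″

sin φ = 0.283597, cos φ = 0.958944, sin λ = 0.870583, cos λ = -0.492021.
East component: ΔE = −sin λ·ΔX + cos λ·ΔY = −(0.870583)(25) + (-0.492021)(-100) = 27.44 m.
1° of latitude spans πR/180 = 111317 m; at latitude φ, 1° of longitude spans that × cos φ = 106746.8 m, so Δλ = 27.44 / 106746.8 × 3600 = 0.925″.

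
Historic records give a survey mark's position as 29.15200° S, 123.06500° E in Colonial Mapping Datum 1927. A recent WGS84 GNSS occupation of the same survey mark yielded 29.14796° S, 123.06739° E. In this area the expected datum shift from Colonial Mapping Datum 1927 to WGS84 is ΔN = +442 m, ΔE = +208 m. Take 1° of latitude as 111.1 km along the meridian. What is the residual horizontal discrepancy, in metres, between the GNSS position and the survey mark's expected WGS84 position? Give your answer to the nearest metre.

Observed coordinate differences: Δφ = +0.00404°, Δλ = +0.00239°.
Converting to metres (1° lat = 111100 m, cos φ = 0.873330): observed ΔN = 448.8 m, observed ΔE = 231.9 m.
Subtracting the expected shift leaves a residual of 448.8 − (442) = 6.8 m north and 231.9 − (208) = 23.9 m east.
Residual distance = √(6.8² + 23.9²) = 24.9 m.

25 m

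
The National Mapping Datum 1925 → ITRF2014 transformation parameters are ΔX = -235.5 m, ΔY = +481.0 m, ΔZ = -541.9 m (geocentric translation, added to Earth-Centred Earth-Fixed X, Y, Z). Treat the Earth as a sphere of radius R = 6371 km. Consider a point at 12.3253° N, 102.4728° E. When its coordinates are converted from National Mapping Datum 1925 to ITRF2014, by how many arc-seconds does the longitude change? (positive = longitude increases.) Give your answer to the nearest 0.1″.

sin φ = 0.213462, cos φ = 0.976951, sin λ = 0.976399, cos λ = -0.215976.
East component: ΔE = −sin λ·ΔX + cos λ·ΔY = −(0.976399)(-235.5) + (-0.215976)(481.0) = 126.06 m.
1° of latitude spans πR/180 = 111195 m; at latitude φ, 1° of longitude spans that × cos φ = 108632.0 m, so Δλ = 126.06 / 108632.0 × 3600 = 4.177″.

Δλ = 4.2″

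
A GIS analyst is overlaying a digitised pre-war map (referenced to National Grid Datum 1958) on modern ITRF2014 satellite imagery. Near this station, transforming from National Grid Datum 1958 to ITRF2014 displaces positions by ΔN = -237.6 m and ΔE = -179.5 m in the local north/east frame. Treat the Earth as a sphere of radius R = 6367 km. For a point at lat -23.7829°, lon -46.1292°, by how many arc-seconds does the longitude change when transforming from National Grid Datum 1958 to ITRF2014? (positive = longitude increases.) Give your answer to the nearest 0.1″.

At latitude -23.7829°, cos φ = 0.915080.
One radian of longitude at latitude φ spans R cos φ, so Δλ = ΔE / (R cos φ) = -179.5 / (6367000 × 0.915080) = -3.0808e-05 rad = -6.355″.

Δλ = -6.4″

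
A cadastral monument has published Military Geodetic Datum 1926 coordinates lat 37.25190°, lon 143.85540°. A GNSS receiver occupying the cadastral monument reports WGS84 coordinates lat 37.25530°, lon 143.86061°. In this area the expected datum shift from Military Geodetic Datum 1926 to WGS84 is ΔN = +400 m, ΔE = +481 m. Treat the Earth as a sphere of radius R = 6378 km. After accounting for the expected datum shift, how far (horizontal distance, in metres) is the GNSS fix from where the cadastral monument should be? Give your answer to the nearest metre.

29 m

Observed coordinate differences: Δφ = +0.00340°, Δλ = +0.00521°.
Converting to metres (1° lat = 111317 m, cos φ = 0.795982): observed ΔN = 378.5 m, observed ΔE = 461.6 m.
Subtracting the expected shift leaves a residual of 378.5 − (400) = -21.5 m north and 461.6 − (481) = -19.4 m east.
Residual distance = √((-21.5)² + (-19.4)²) = 28.9 m.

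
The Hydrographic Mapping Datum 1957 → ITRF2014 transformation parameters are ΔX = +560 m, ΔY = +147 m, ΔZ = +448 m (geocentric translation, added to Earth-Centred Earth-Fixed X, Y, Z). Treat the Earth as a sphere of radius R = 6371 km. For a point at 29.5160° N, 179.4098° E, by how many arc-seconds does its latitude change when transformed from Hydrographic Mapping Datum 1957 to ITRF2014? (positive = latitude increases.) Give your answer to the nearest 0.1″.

sin φ = 0.492667, cos φ = 0.870218, sin λ = 0.010301, cos λ = -0.999947.
North component: ΔN = −sin φ cos λ·ΔX − sin φ sin λ·ΔY + cos φ·ΔZ = −(0.492667)(-0.999947)(560) − (0.492667)(0.010301)(147) + (0.870218)(448) = 664.99 m.
1° of latitude spans πR/180 = 111195 m, so Δφ = 664.99 / 111195 × 3600 = 21.529″.

Δφ = 21.5″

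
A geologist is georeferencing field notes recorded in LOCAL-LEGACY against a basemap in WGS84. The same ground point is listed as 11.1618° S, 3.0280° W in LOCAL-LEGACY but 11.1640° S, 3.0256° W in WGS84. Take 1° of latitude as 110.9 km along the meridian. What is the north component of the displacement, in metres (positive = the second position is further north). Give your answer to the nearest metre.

ΔN = -244 m

Δφ = -11.1640° − -11.1618° = -0.0022°; Δλ = -3.0256° − -3.0280° = +0.0024°.
ΔN = Δφ × 110900 = -244.0 m; ΔE = Δλ × 110900 × cos(-11.1618°) = +0.0024 × 110900 × 0.981084 = 261.1 m.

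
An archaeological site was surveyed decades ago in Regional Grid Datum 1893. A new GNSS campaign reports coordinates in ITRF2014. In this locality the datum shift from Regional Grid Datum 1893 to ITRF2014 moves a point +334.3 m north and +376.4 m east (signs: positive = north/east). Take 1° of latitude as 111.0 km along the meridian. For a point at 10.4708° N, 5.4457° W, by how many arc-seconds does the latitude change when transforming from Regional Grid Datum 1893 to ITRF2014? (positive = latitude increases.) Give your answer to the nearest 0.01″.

Δφ = 10.84″

1° of latitude = 111.0 km, so Δφ = 334.3 / 111000 = 0.0030117° = 10.842″.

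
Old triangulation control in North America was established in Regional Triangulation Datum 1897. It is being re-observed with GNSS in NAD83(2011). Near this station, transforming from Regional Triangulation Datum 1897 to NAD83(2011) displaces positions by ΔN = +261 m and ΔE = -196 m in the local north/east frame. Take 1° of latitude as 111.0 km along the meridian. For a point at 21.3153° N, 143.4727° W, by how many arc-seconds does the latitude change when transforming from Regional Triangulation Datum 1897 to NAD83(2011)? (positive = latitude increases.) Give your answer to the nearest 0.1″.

1° of latitude = 111.0 km, so Δφ = 261.0 / 111000 = 0.0023514° = 8.465″.

Δφ = 8.5″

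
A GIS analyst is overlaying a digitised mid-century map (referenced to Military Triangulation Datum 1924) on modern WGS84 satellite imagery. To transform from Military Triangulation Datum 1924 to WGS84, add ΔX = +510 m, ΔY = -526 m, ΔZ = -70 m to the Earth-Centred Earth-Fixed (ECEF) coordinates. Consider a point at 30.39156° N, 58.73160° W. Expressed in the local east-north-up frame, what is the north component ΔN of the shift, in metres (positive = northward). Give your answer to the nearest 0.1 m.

ΔN = -421.8 m

The local north axis is (−sin φ cos λ, −sin φ sin λ, cos φ), giving ΔN = -133.921 − 227.454 − 60.381 = -421.76 m.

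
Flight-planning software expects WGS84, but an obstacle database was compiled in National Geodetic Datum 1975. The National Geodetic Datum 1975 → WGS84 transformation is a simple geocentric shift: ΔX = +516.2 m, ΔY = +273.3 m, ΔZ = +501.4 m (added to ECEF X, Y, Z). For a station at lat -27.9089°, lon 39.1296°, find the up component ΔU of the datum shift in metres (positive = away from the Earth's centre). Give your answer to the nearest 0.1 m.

ΔU = 271.6 m

The local up (radial) axis is (cos φ cos λ, cos φ sin λ, sin φ), giving ΔU = 353.854 + 152.413 − 234.689 = 271.58 m.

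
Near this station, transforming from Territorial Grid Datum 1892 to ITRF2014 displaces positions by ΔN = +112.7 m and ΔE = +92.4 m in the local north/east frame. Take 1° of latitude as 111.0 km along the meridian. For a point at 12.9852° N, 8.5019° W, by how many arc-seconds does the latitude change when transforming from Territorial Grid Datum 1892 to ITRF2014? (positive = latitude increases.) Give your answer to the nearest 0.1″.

1° of latitude = 111.0 km, so Δφ = 112.7 / 111000 = 0.0010153° = 3.655″.

Δφ = 3.7″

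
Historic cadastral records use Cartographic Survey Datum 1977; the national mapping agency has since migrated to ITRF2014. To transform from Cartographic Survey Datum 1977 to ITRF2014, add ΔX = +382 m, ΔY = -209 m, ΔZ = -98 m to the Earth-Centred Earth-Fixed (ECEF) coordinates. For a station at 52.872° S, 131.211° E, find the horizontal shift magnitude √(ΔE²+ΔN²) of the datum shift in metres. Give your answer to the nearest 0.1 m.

413.2 m

At φ = -52.872°, λ = 131.211°: sin φ = -0.797289, cos φ = 0.603598, sin λ = 0.752288, cos λ = -0.658834.
ΔE = −sin λ·ΔX + cos λ·ΔY = −(0.752288)·(382) + (-0.658834)·(-209) = -149.68 m.
ΔN = −sin φ cos λ·ΔX − sin φ sin λ·ΔY + cos φ·ΔZ = −(-0.797289)(-0.658834)(382) − (-0.797289)(0.752288)(-209) + (0.603598)(-98) = -385.17 m.
Horizontal magnitude = √(ΔE² + ΔN²) = √((-149.68)² + (-385.17)²) = 413.23 m.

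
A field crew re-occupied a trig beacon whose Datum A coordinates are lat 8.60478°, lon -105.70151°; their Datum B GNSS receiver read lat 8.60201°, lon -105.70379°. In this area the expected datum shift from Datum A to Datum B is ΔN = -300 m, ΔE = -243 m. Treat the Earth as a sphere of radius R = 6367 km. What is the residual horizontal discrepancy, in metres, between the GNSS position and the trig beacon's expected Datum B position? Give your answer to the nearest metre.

Observed coordinate differences: Δφ = -0.00277°, Δλ = -0.00228°.
Converting to metres (1° lat = 111125 m, cos φ = 0.988744): observed ΔN = -307.8 m, observed ΔE = -250.5 m.
Subtracting the expected shift leaves a residual of -307.8 − (-300) = -7.8 m north and -250.5 − (-243) = -7.5 m east.
Residual distance = √((-7.8)² + (-7.5)²) = 10.8 m.

11 m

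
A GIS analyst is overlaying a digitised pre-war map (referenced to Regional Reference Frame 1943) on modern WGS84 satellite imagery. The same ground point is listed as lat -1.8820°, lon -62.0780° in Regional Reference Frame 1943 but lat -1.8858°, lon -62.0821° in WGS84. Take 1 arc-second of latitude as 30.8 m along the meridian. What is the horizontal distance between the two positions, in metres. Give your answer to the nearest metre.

Δφ = -1.8858° − -1.8820° = -0.0038°; Δλ = -62.0821° − -62.0780° = -0.0041°.
1° of latitude = 3600 × 30.80 = 110880 m.
ΔN = Δφ × 110880 = -421.3 m; ΔE = Δλ × 110880 × cos(-1.8820°) = -0.0041 × 110880 × 0.999461 = -454.4 m.
Distance = √(ΔE² + ΔN²) = √((-454.4)² + (-421.3)²) = 619.7 m.

620 m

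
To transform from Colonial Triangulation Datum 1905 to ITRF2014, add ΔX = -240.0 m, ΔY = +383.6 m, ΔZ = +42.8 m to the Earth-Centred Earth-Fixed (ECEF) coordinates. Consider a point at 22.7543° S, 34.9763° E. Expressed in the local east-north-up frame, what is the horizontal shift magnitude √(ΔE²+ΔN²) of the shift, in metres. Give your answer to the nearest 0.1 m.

At φ = -22.7543°, λ = 34.9763°: sin φ = -0.386780, cos φ = 0.922172, sin λ = 0.573238, cos λ = 0.819389.
ΔE = −sin λ·ΔX + cos λ·ΔY = −(0.573238)·(-240.0) + (0.819389)·(383.6) = 451.89 m.
ΔN = −sin φ cos λ·ΔX − sin φ sin λ·ΔY + cos φ·ΔZ = −(-0.386780)(0.819389)(-240.0) − (-0.386780)(0.573238)(383.6) + (0.922172)(42.8) = 48.46 m.
Horizontal magnitude = √(ΔE² + ΔN²) = √(451.89² + 48.46²) = 454.49 m.

454.5 m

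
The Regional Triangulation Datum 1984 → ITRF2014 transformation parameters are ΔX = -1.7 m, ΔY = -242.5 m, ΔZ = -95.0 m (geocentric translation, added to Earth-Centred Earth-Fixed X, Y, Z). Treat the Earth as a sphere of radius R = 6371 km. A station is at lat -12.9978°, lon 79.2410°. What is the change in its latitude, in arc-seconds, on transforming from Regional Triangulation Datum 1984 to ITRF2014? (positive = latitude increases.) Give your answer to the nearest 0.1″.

sin φ = -0.224914, cos φ = 0.974379, sin λ = 0.982421, cos λ = 0.186678.
North component: ΔN = −sin φ cos λ·ΔX − sin φ sin λ·ΔY + cos φ·ΔZ = −(-0.224914)(0.186678)(-1.7) − (-0.224914)(0.982421)(-242.5) + (0.974379)(-95.0) = -146.22 m.
1° of latitude spans πR/180 = 111195 m, so Δφ = -146.22 / 111195 × 3600 = -4.734″.

Δφ = -4.7″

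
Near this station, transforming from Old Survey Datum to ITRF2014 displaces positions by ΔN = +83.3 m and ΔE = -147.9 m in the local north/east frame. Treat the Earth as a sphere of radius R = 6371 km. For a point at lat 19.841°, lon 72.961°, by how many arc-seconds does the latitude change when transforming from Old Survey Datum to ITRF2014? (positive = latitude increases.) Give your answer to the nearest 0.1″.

On a sphere of radius R, 1 rad of latitude = R, so Δφ = ΔN / R = 83.3 / 6371000 = 1.3075e-05 rad = 2.697″.

Δφ = 2.7″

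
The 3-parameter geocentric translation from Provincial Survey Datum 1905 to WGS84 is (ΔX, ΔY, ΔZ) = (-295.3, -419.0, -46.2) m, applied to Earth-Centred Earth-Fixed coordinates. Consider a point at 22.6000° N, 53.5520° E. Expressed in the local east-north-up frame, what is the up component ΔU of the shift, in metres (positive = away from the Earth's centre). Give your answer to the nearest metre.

ΔU = -491 m

The local up (radial) axis is (cos φ cos λ, cos φ sin λ, sin φ), giving ΔU = -161.964 − 311.161 − 17.754 = -490.88 m.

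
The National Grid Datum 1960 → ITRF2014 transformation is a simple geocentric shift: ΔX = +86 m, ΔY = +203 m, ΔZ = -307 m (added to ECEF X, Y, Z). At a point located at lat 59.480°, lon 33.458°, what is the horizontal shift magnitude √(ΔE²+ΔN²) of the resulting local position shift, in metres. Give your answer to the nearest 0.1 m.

At φ = 59.480°, λ = 33.458°: sin φ = 0.861452, cos φ = 0.507839, sin λ = 0.551326, cos λ = 0.834290.
ΔE = −sin λ·ΔX + cos λ·ΔY = −(0.551326)·(86) + (0.834290)·(203) = 121.95 m.
ΔN = −sin φ cos λ·ΔX − sin φ sin λ·ΔY + cos φ·ΔZ = −(0.861452)(0.834290)(86) − (0.861452)(0.551326)(203) + (0.507839)(-307) = -314.13 m.
Horizontal magnitude = √(ΔE² + ΔN²) = √(121.95² + (-314.13)²) = 336.97 m.

337.0 m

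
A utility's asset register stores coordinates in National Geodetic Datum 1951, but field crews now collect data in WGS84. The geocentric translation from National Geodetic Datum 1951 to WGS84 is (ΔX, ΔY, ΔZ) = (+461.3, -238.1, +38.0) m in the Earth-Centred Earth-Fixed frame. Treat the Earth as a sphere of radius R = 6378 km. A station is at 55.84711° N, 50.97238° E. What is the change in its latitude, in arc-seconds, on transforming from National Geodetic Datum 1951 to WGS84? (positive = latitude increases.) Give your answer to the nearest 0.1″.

Δφ = -2.1″

sin φ = 0.827542, cos φ = 0.561403, sin λ = 0.776843, cos λ = 0.629695.
North component: ΔN = −sin φ cos λ·ΔX − sin φ sin λ·ΔY + cos φ·ΔZ = −(0.827542)(0.629695)(461.3) − (0.827542)(0.776843)(-238.1) + (0.561403)(38.0) = -65.98 m.
1° of latitude spans πR/180 = 111317 m, so Δφ = -65.98 / 111317 × 3600 = -2.134″.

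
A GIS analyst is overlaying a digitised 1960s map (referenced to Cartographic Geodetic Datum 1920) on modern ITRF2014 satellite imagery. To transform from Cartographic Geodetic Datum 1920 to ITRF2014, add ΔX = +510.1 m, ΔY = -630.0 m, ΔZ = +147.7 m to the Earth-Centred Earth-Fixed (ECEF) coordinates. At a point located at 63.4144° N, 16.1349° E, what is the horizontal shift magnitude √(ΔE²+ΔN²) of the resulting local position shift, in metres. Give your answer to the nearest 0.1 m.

The local east axis at (φ, λ) is (−sin λ, cos λ, 0), so ΔE = −sin(16.1349°)·510.1 + cos(16.1349°)·(-630.0) = -746.94 m.
The local north axis is (−sin φ cos λ, −sin φ sin λ, cos φ), giving ΔN = -438.197 + 156.565 + 66.101 = -215.53 m.
Horizontal magnitude = √(ΔE² + ΔN²) = √((-746.94)² + (-215.53)²) = 777.42 m.

777.4 m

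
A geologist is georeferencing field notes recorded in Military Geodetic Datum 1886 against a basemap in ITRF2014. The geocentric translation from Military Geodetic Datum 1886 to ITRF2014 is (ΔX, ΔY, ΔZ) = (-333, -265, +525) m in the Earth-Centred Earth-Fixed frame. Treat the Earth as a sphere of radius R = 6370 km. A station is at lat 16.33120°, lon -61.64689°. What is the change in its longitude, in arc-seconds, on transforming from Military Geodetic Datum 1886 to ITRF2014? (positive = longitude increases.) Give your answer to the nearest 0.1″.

sin φ = 0.281189, cos φ = 0.959652, sin λ = -0.880038, cos λ = 0.474904.
East component: ΔE = −sin λ·ΔX + cos λ·ΔY = −(-0.880038)(-333) + (0.474904)(-265) = -418.90 m.
1° of latitude spans πR/180 = 111177 m; at latitude φ, 1° of longitude spans that × cos φ = 106691.7 m, so Δλ = -418.90 / 106691.7 × 3600 = -14.135″.

Δλ = -14.1″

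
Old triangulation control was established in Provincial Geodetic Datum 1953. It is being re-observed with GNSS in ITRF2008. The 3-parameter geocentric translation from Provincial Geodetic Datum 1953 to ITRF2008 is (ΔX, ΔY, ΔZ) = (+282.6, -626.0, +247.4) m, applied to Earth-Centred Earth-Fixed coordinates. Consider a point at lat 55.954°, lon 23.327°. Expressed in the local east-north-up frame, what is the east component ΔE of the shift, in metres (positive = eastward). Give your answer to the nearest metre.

ΔE = -687 m

At φ = 55.954°, λ = 23.327°: sin φ = 0.828588, cos φ = 0.559858, sin λ = 0.395978, cos λ = 0.918260.
ΔE = −sin λ·ΔX + cos λ·ΔY = −(0.395978)·(282.6) + (0.918260)·(-626.0) = -686.73 m.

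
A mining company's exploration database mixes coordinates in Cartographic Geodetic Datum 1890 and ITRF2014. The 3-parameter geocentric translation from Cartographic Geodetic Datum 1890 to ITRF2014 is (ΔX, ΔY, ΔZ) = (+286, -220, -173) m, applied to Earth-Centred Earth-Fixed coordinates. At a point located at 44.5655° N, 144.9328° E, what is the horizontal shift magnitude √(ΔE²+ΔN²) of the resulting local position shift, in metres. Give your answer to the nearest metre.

131 m

At φ = 44.5655°, λ = 144.9328°: sin φ = 0.701724, cos φ = 0.712449, sin λ = 0.574537, cos λ = -0.818479.
ΔE = −sin λ·ΔX + cos λ·ΔY = −(0.574537)·(286) + (-0.818479)·(-220) = 15.75 m.
ΔN = −sin φ cos λ·ΔX − sin φ sin λ·ΔY + cos φ·ΔZ = −(0.701724)(-0.818479)(286) − (0.701724)(0.574537)(-220) + (0.712449)(-173) = 129.71 m.
Horizontal magnitude = √(ΔE² + ΔN²) = √(15.75² + 129.71²) = 130.66 m.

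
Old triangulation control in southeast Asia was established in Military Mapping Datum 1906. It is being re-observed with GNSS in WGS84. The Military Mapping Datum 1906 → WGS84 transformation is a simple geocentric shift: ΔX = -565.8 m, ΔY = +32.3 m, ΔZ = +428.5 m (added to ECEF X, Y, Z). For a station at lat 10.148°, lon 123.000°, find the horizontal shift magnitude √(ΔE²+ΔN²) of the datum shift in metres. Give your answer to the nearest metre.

583 m

The local east axis at (φ, λ) is (−sin λ, cos λ, 0), so ΔE = −sin(123.000°)·(-565.8) + cos(123.000°)·32.3 = 456.93 m.
The local north axis is (−sin φ cos λ, −sin φ sin λ, cos φ), giving ΔN = -54.295 − 4.773 + 421.797 = 362.73 m.
Horizontal magnitude = √(ΔE² + ΔN²) = √(456.93² + 362.73²) = 583.40 m.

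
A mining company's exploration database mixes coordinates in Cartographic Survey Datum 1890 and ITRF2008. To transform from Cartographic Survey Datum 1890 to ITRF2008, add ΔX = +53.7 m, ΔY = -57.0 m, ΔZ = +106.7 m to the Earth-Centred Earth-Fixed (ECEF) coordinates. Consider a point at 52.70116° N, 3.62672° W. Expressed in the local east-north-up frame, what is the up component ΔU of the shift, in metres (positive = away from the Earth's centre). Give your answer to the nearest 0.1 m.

ΔU = 119.5 m

At φ = 52.70116°, λ = -3.62672°: sin φ = 0.795486, cos φ = 0.605972, sin λ = -0.063256, cos λ = 0.997997.
ΔU = cos φ cos λ·ΔX + cos φ sin λ·ΔY + sin φ·ΔZ = (0.605972)(0.997997)(53.7) + (0.605972)(-0.063256)(-57.0) + (0.795486)(106.7) = 119.54 m.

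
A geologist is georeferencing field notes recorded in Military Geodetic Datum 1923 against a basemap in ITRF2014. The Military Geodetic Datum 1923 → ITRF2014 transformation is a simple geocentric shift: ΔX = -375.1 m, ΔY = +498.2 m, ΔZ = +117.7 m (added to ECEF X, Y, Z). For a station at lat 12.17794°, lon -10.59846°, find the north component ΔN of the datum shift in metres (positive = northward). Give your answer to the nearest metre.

ΔN = 212 m

The local north axis is (−sin φ cos λ, −sin φ sin λ, cos φ), giving ΔN = 77.777 + 19.330 + 115.051 = 212.16 m.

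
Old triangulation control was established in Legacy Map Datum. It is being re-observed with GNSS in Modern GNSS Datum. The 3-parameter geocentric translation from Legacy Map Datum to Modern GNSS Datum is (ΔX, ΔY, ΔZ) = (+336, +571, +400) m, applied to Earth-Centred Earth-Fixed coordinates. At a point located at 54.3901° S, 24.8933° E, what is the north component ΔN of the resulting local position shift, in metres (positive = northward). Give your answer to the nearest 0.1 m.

At φ = -54.3901°, λ = 24.8933°: sin φ = -0.813000, cos φ = 0.582263, sin λ = 0.420930, cos λ = 0.907093.
ΔN = −sin φ cos λ·ΔX − sin φ sin λ·ΔY + cos φ·ΔZ = −(-0.813000)(0.907093)(336) − (-0.813000)(0.420930)(571) + (0.582263)(400) = 676.10 m.

ΔN = 676.1 m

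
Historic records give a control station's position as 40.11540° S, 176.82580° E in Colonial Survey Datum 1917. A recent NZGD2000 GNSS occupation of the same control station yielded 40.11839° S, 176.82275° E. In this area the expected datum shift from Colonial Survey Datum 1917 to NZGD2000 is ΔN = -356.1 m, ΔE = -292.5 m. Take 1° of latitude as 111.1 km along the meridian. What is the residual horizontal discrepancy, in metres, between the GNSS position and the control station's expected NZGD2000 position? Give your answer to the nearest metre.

41 m

Observed coordinate differences: Δφ = -0.00299°, Δλ = -0.00305°.
Converting to metres (1° lat = 111100 m, cos φ = 0.764748): observed ΔN = -332.2 m, observed ΔE = -259.1 m.
Subtracting the expected shift leaves a residual of -332.2 − (-356.1) = 23.9 m north and -259.1 − (-292.5) = 33.4 m east.
Residual distance = √(23.9² + 33.4²) = 41.0 m.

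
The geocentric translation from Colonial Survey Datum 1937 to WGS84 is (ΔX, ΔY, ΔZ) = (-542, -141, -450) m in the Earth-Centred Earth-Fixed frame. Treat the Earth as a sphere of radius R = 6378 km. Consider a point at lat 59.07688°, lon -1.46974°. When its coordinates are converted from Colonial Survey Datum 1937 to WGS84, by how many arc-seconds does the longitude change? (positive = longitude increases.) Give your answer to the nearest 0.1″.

sin φ = 0.857858, cos φ = 0.513887, sin λ = -0.025649, cos λ = 0.999671.
East component: ΔE = −sin λ·ΔX + cos λ·ΔY = −(-0.025649)(-542) + (0.999671)(-141) = -154.86 m.
1° of latitude spans πR/180 = 111317 m; at latitude φ, 1° of longitude spans that × cos φ = 57204.5 m, so Δλ = -154.86 / 57204.5 × 3600 = -9.745″.

Δλ = -9.7″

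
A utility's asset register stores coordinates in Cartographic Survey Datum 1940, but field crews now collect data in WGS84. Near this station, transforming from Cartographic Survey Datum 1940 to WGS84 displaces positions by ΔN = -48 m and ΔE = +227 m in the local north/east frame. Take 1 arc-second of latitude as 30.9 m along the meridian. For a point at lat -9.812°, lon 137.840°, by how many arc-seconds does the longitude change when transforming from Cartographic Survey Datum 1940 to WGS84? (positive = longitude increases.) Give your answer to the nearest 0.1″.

At latitude -9.812°, cos φ = 0.985372.
1″ of longitude at this latitude = 30.90 × cos φ = 30.4480 m, so Δλ = 227.0 / 30.4480 = 7.455″.

Δλ = 7.5″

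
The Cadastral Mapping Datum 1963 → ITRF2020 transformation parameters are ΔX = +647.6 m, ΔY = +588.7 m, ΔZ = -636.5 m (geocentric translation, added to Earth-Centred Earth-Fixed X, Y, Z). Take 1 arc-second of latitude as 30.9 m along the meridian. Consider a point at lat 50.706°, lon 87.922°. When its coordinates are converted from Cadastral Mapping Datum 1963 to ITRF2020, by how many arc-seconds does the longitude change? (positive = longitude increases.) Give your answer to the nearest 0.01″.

Δλ = -31.98″

sin φ = 0.773907, cos φ = 0.633300, sin λ = 0.999342, cos λ = 0.036260.
East component: ΔE = −sin λ·ΔX + cos λ·ΔY = −(0.999342)(647.6) + (0.036260)(588.7) = -625.83 m.
1° of latitude spans 3600 × 30.90 = 111240 m; at latitude φ, 1° of longitude spans that × cos φ = 70448.3 m, so Δλ = -625.83 / 70448.3 × 3600 = -31.981″.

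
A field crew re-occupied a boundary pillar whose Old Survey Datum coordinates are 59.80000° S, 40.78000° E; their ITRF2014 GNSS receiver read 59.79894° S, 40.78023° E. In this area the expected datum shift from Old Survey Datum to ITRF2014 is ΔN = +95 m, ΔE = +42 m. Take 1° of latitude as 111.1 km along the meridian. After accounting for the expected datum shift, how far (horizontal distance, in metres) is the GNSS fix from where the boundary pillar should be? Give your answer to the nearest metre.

37 m

Observed coordinate differences: Δφ = +0.00106°, Δλ = +0.00023°.
Converting to metres (1° lat = 111100 m, cos φ = 0.503020): observed ΔN = 117.8 m, observed ΔE = 12.9 m.
Subtracting the expected shift leaves a residual of 117.8 − (95) = 22.8 m north and 12.9 − (42) = -29.1 m east.
Residual distance = √(22.8² + (-29.1)²) = 37.0 m.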